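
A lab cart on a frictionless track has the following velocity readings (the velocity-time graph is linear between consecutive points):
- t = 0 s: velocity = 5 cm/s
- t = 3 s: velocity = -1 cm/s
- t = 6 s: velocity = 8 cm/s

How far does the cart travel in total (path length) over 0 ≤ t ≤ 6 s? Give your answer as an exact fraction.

52/3 cm

Distance (not displacement) is the total path length: add the absolute areas under v-t.
0–3 s: v = 0 at t = 2.5 s; triangle areas 6.25 + 0.25 = 6.5 cm
3–6 s: v = 0 at t = 10/3 s; triangle areas 1/6 + 32/3 = 65/6 cm
Total distance = 52/3 cm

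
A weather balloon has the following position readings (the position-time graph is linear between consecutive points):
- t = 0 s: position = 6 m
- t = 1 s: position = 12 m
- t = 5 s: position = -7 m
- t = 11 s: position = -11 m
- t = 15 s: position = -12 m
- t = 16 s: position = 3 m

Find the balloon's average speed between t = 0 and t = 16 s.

2.8125 m/s

Average speed = (total path length)/(elapsed time); on a piecewise-linear x-t graph the path length is Σ|Δx|.
0–1 s: |Δx| = |12 − 6| = 6 m
1–5 s: |Δx| = |-7 − 12| = 19 m
5–11 s: |Δx| = |-11 − -7| = 4 m
11–15 s: |Δx| = |-12 − -11| = 1 m
15–16 s: |Δx| = |3 − -12| = 15 m
Total path = 45 m; average speed = 45/16 = 2.8125 m/s.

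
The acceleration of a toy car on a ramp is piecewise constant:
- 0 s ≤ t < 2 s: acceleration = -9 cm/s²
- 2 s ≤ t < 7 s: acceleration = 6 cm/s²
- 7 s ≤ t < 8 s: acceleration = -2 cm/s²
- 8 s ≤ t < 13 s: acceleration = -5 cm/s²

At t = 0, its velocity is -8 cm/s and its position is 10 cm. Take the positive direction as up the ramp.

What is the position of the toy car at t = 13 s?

-128.5 cm

On each constant-a segment, Δv = aΔt and Δx = v₀Δt + ½aΔt²; chain segment to segment.
0–2 s: v starts -8 cm/s; Δx = -8·2 + ½·-9·2² = -34 cm; v ends -26 cm/s.
2–7 s: v starts -26 cm/s; Δx = -26·5 + ½·6·5² = -55 cm; v ends 4 cm/s.
7–8 s: v starts 4 cm/s; Δx = 4·1 + ½·-2·1² = 3 cm; v ends 2 cm/s.
8–13 s: v starts 2 cm/s; Δx = 2·5 + ½·-5·5² = -52.5 cm; v ends -23 cm/s.
x(13) = 10 + Σ Δx = -128.5 cm.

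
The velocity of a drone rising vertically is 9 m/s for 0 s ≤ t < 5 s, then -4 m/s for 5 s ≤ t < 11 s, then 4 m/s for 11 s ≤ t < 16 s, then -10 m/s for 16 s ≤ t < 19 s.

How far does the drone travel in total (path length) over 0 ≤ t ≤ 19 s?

Total distance travelled is ∫|v| dt — sum the magnitudes of each area piece.
0–5 s: |9| × 5 = 45 m
5–11 s: |-4| × 6 = 24 m
11–16 s: |4| × 5 = 20 m
16–19 s: |-10| × 3 = 30 m
Total distance = 119 m

119 m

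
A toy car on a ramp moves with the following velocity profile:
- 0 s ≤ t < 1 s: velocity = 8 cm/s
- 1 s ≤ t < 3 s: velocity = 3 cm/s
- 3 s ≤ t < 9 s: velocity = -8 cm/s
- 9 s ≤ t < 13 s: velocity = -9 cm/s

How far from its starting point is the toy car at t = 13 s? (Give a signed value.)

-70 cm

Displacement is the signed area under the v-t curve.
0–1 s: 8 × 1 = 8 cm
1–3 s: 3 × 2 = 6 cm
3–9 s: -8 × 6 = -48 cm
9–13 s: -9 × 4 = -36 cm
Net displacement = -70 cm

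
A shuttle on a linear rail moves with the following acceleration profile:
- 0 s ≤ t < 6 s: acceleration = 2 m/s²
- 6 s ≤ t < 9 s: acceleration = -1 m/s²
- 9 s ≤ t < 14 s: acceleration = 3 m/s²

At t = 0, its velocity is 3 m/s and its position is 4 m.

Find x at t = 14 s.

196 m

On each constant-a segment, Δv = aΔt and Δx = v₀Δt + ½aΔt²; chain segment to segment.
0–6 s: v starts 3 m/s; Δx = 3·6 + ½·2·6² = 54 m; v ends 15 m/s.
6–9 s: v starts 15 m/s; Δx = 15·3 + ½·-1·3² = 40.5 m; v ends 12 m/s.
9–14 s: v starts 12 m/s; Δx = 12·5 + ½·3·5² = 97.5 m; v ends 27 m/s.
x(14) = 4 + Σ Δx = 196 m.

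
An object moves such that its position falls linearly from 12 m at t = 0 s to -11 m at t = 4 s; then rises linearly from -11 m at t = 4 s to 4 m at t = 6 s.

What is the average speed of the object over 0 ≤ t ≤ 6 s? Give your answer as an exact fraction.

19/3 m/s

Average speed = (total path length)/(elapsed time); on a piecewise-linear x-t graph the path length is Σ|Δx|.
0–4 s: |Δx| = |-11 − 12| = 23 m
4–6 s: |Δx| = |4 − -11| = 15 m
Total path = 38 m; average speed = 38/6 = 19/3 m/s.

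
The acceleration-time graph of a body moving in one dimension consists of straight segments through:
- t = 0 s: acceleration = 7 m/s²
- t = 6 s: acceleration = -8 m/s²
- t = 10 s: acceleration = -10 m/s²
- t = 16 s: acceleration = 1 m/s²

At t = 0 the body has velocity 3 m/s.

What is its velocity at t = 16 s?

-63 m/s

Δv equals the area under the a-t graph; then v = v₀ + Δv.
0–6 s: ½(7 + -8)(6) = -3 m/s
6–10 s: ½(-8 + -10)(4) = -36 m/s
10–16 s: ½(-10 + 1)(6) = -27 m/s
Δv = -66 m/s, so v(16) = 3 + (-66) = -63 m/s.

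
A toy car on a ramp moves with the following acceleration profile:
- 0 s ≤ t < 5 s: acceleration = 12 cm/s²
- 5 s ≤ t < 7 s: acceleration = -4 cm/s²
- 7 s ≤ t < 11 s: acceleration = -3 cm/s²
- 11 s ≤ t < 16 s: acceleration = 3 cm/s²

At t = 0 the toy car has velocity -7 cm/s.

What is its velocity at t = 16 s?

48 cm/s

Δv equals the area under the a-t graph; then v = v₀ + Δv.
0–5 s: 12 × 5 = 60 cm/s
5–7 s: -4 × 2 = -8 cm/s
7–11 s: -3 × 4 = -12 cm/s
11–16 s: 3 × 5 = 15 cm/s
Δv = 55 cm/s, so v(16) = -7 + (55) = 48 cm/s.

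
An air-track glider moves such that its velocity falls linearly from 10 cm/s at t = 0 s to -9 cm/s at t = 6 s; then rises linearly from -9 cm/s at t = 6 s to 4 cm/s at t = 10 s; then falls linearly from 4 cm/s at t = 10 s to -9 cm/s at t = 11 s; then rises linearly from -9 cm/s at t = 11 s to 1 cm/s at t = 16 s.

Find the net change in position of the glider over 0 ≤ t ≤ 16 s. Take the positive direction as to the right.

-29.5 cm

Displacement is the signed area under the v-t curve.
0–6 s: ½(10 + -9)(6) = 3 cm
6–10 s: ½(-9 + 4)(4) = -10 cm
10–11 s: ½(4 + -9)(1) = -2.5 cm
11–16 s: ½(-9 + 1)(5) = -20 cm
Net displacement = -29.5 cm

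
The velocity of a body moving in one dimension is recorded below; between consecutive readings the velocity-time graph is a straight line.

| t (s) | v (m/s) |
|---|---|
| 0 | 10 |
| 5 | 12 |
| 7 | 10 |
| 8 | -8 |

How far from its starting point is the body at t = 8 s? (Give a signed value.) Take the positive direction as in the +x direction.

Displacement is the signed area under the v-t curve.
0–5 s: ½(10 + 12)(5) = 55 m
5–7 s: ½(12 + 10)(2) = 22 m
7–8 s: ½(10 + -8)(1) = 1 m
Net displacement = 78 m

78 m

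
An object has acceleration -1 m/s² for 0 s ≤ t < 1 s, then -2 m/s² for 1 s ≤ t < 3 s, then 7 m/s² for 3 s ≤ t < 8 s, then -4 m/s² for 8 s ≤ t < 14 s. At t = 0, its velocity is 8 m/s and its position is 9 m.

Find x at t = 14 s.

285 m

On each constant-a segment, Δv = aΔt and Δx = v₀Δt + ½aΔt²; chain segment to segment.
0–1 s: v starts 8 m/s; Δx = 8·1 + ½·-1·1² = 7.5 m; v ends 7 m/s.
1–3 s: v starts 7 m/s; Δx = 7·2 + ½·-2·2² = 10 m; v ends 3 m/s.
3–8 s: v starts 3 m/s; Δx = 3·5 + ½·7·5² = 102.5 m; v ends 38 m/s.
8–14 s: v starts 38 m/s; Δx = 38·6 + ½·-4·6² = 156 m; v ends 14 m/s.
x(14) = 9 + Σ Δx = 285 m.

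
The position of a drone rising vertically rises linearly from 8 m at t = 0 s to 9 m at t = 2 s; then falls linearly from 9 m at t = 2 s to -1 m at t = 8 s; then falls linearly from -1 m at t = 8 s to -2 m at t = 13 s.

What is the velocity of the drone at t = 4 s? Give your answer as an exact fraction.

-5/3 m/s

Velocity is the slope of the x-t graph on 2–8 s: (-1 − 9)/(8 − 2) = -5/3 m/s.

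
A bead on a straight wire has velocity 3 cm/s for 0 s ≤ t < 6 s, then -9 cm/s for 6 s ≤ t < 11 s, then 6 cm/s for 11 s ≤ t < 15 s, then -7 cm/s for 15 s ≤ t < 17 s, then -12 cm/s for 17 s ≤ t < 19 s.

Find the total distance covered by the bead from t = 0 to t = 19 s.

Distance (not displacement) is the total path length: add the absolute areas under v-t.
0–6 s: |3| × 6 = 18 cm
6–11 s: |-9| × 5 = 45 cm
11–15 s: |6| × 4 = 24 cm
15–17 s: |-7| × 2 = 14 cm
17–19 s: |-12| × 2 = 24 cm
Total distance = 125 cm

125 cm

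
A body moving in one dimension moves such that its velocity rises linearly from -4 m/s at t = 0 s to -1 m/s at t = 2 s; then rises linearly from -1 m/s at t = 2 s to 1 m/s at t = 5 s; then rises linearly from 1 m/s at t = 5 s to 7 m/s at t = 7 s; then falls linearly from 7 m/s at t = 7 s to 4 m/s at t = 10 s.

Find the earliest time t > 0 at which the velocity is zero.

t = 3.5 s

v changes sign on 2–5 s (from -1 to 1); the graph is linear there, so v = 0 at t = 2 + (1)·(5 − 2)/(1 − -1) = 3.5 s.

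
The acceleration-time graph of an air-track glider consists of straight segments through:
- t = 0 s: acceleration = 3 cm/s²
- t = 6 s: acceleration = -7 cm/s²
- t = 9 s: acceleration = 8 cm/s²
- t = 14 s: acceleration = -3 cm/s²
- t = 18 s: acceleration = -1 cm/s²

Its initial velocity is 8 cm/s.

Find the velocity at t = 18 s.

2 cm/s

Δv equals the area under the a-t graph; then v = v₀ + Δv.
0–6 s: ½(3 + -7)(6) = -12 cm/s
6–9 s: ½(-7 + 8)(3) = 1.5 cm/s
9–14 s: ½(8 + -3)(5) = 12.5 cm/s
14–18 s: ½(-3 + -1)(4) = -8 cm/s
Δv = -6 cm/s, so v(18) = 8 + (-6) = 2 cm/s.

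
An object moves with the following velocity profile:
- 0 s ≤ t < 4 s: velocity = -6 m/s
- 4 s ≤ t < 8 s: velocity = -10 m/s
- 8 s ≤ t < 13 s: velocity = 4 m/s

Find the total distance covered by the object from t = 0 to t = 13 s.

Total distance travelled is ∫|v| dt — sum the magnitudes of each area piece.
0–4 s: |-6| × 4 = 24 m
4–8 s: |-10| × 4 = 40 m
8–13 s: |4| × 5 = 20 m
Total distance = 84 m

84 m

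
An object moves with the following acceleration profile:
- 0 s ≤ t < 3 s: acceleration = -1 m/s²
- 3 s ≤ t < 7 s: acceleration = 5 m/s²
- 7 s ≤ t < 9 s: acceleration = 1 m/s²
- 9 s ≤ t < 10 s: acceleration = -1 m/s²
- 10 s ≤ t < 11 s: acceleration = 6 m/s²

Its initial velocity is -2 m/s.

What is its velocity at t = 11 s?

Δv equals the area under the a-t graph; then v = v₀ + Δv.
0–3 s: -1 × 3 = -3 m/s
3–7 s: 5 × 4 = 20 m/s
7–9 s: 1 × 2 = 2 m/s
9–10 s: -1 × 1 = -1 m/s
10–11 s: 6 × 1 = 6 m/s
Δv = 24 m/s, so v(11) = -2 + (24) = 22 m/s.

22 m/s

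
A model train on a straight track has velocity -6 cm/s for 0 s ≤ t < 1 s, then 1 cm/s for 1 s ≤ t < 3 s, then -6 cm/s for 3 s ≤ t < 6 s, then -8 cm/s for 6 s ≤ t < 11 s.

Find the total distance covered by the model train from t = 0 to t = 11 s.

Distance (not displacement) is the total path length: add the absolute areas under v-t.
0–1 s: |-6| × 1 = 6 cm
1–3 s: |1| × 2 = 2 cm
3–6 s: |-6| × 3 = 18 cm
6–11 s: |-8| × 5 = 40 cm
Total distance = 66 cm

66 cm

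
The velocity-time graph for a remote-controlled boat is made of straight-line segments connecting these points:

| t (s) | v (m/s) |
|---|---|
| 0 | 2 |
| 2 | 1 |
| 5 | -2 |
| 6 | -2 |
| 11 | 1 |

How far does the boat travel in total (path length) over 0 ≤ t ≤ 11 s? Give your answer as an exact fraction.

Distance (not displacement) is the total path length: add the absolute areas under v-t.
0–2 s: |½(2 + 1)(2)| = 3 m
2–5 s: v = 0 at t = 3 s; triangle areas 0.5 + 2 = 2.5 m
5–6 s: |-2| × 1 = 2 m
6–11 s: v = 0 at t = 28/3 s; triangle areas 10/3 + 5/6 = 25/6 m
Total distance = 35/3 m

35/3 m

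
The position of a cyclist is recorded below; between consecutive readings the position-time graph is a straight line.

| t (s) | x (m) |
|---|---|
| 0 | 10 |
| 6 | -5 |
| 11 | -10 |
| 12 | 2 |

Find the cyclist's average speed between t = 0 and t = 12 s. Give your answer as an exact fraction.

8/3 m/s

Average speed = (total path length)/(elapsed time); on a piecewise-linear x-t graph the path length is Σ|Δx|.
0–6 s: |Δx| = |-5 − 10| = 15 m
6–11 s: |Δx| = |-10 − -5| = 5 m
11–12 s: |Δx| = |2 − -10| = 12 m
Total path = 32 m; average speed = 32/12 = 8/3 m/s.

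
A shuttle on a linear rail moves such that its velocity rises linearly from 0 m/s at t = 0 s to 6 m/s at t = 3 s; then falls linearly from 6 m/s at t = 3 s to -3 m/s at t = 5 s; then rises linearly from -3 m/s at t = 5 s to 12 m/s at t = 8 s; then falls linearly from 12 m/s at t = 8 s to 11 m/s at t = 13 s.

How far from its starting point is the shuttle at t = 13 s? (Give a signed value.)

83 m

Displacement is the signed area under the v-t curve.
0–3 s: ½(0 + 6)(3) = 9 m
3–5 s: ½(6 + -3)(2) = 3 m
5–8 s: ½(-3 + 12)(3) = 13.5 m
8–13 s: ½(12 + 11)(5) = 57.5 m
Net displacement = 83 m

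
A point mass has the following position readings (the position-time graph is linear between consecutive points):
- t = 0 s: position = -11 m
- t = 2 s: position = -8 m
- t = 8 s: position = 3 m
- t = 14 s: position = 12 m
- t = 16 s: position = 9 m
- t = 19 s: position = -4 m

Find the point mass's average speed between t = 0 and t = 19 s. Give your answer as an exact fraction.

39/19 m/s

Average speed = (total path length)/(elapsed time); on a piecewise-linear x-t graph the path length is Σ|Δx|.
0–2 s: |Δx| = |-8 − -11| = 3 m
2–8 s: |Δx| = |3 − -8| = 11 m
8–14 s: |Δx| = |12 − 3| = 9 m
14–16 s: |Δx| = |9 − 12| = 3 m
16–19 s: |Δx| = |-4 − 9| = 13 m
Total path = 39 m; average speed = 39/19 = 39/19 m/s.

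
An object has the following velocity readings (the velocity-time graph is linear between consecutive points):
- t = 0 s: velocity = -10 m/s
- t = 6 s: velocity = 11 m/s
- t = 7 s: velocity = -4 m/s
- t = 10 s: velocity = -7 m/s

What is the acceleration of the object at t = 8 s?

-1 m/s²

Acceleration is the slope of the v-t graph on 7–10 s: (-7 − -4)/(10 − 7) = -1 m/s².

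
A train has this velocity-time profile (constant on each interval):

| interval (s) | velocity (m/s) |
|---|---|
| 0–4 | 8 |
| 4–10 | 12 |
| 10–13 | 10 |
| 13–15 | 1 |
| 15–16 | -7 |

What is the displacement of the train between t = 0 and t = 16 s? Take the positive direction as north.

129 m

Net displacement equals the area under the velocity-time graph (areas below the axis count negative).
0–4 s: 8 × 4 = 32 m
4–10 s: 12 × 6 = 72 m
10–13 s: 10 × 3 = 30 m
13–15 s: 1 × 2 = 2 m
15–16 s: -7 × 1 = -7 m
Net displacement = 129 m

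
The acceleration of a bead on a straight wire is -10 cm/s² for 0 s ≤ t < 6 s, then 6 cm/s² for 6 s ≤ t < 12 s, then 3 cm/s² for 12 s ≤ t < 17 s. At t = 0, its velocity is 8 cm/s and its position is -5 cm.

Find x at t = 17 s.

-383.5 cm

On each constant-a segment, Δv = aΔt and Δx = v₀Δt + ½aΔt²; chain segment to segment.
0–6 s: v starts 8 cm/s; Δx = 8·6 + ½·-10·6² = -132 cm; v ends -52 cm/s.
6–12 s: v starts -52 cm/s; Δx = -52·6 + ½·6·6² = -204 cm; v ends -16 cm/s.
12–17 s: v starts -16 cm/s; Δx = -16·5 + ½·3·5² = -42.5 cm; v ends -1 cm/s.
x(17) = -5 + Σ Δx = -383.5 cm.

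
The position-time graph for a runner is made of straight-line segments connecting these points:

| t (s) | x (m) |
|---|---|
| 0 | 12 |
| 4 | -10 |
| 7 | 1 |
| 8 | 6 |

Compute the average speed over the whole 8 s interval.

4.75 m/s

Average speed = (total path length)/(elapsed time); on a piecewise-linear x-t graph the path length is Σ|Δx|.
0–4 s: |Δx| = |-10 − 12| = 22 m
4–7 s: |Δx| = |1 − -10| = 11 m
7–8 s: |Δx| = |6 − 1| = 5 m
Total path = 38 m; average speed = 38/8 = 4.75 m/s.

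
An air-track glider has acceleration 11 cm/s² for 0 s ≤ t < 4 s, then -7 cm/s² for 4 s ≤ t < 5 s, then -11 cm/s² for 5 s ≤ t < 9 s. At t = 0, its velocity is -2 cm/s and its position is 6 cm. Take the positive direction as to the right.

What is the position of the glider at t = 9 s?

176.5 cm

On each constant-a segment, Δv = aΔt and Δx = v₀Δt + ½aΔt²; chain segment to segment.
0–4 s: v starts -2 cm/s; Δx = -2·4 + ½·11·4² = 80 cm; v ends 42 cm/s.
4–5 s: v starts 42 cm/s; Δx = 42·1 + ½·-7·1² = 38.5 cm; v ends 35 cm/s.
5–9 s: v starts 35 cm/s; Δx = 35·4 + ½·-11·4² = 52 cm; v ends -9 cm/s.
x(9) = 6 + Σ Δx = 176.5 cm.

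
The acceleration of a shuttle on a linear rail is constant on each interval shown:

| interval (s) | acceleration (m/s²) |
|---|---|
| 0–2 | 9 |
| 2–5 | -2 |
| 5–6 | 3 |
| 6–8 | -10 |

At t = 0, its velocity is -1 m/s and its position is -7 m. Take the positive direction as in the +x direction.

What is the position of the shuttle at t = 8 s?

71.5 m

On each constant-a segment, Δv = aΔt and Δx = v₀Δt + ½aΔt²; chain segment to segment.
0–2 s: v starts -1 m/s; Δx = -1·2 + ½·9·2² = 16 m; v ends 17 m/s.
2–5 s: v starts 17 m/s; Δx = 17·3 + ½·-2·3² = 42 m; v ends 11 m/s.
5–6 s: v starts 11 m/s; Δx = 11·1 + ½·3·1² = 12.5 m; v ends 14 m/s.
6–8 s: v starts 14 m/s; Δx = 14·2 + ½·-10·2² = 8 m; v ends -6 m/s.
x(8) = -7 + Σ Δx = 71.5 m.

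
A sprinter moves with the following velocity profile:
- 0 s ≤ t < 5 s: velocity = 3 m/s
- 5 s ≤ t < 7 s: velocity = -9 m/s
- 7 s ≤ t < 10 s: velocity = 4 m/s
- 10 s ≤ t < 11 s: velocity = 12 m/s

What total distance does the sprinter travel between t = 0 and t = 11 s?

57 m

Distance (not displacement) is the total path length: add the absolute areas under v-t.
0–5 s: |3| × 5 = 15 m
5–7 s: |-9| × 2 = 18 m
7–10 s: |4| × 3 = 12 m
10–11 s: |12| × 1 = 12 m
Total distance = 57 m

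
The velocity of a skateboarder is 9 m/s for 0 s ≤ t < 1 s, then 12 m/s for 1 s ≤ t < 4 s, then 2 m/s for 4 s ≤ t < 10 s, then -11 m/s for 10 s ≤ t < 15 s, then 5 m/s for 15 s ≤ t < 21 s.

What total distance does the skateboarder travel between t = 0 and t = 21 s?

142 m

Distance (not displacement) is the total path length: add the absolute areas under v-t.
0–1 s: |9| × 1 = 9 m
1–4 s: |12| × 3 = 36 m
4–10 s: |2| × 6 = 12 m
10–15 s: |-11| × 5 = 55 m
15–21 s: |5| × 6 = 30 m
Total distance = 142 m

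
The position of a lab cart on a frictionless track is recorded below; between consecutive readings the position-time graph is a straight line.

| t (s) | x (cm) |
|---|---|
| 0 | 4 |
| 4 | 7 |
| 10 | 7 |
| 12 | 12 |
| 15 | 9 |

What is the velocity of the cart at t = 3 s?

0.75 cm/s

Velocity is the slope of the x-t graph on 0–4 s: (7 − 4)/(4 − 0) = 0.75 cm/s.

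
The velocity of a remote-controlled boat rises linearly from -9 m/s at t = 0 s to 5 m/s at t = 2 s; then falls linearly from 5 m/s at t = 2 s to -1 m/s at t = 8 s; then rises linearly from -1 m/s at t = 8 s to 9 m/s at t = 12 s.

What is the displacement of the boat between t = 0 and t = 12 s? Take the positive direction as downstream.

Net displacement equals the area under the velocity-time graph (areas below the axis count negative).
0–2 s: ½(-9 + 5)(2) = -4 m
2–8 s: ½(5 + -1)(6) = 12 m
8–12 s: ½(-1 + 9)(4) = 16 m
Net displacement = 24 m

24 m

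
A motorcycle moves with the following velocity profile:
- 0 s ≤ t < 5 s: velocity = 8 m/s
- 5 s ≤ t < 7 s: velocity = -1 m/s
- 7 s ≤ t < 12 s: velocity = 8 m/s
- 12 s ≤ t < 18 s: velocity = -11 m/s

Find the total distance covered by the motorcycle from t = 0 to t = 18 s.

Distance (not displacement) is the total path length: add the absolute areas under v-t.
0–5 s: |8| × 5 = 40 m
5–7 s: |-1| × 2 = 2 m
7–12 s: |8| × 5 = 40 m
12–18 s: |-11| × 6 = 66 m
Total distance = 148 m

148 m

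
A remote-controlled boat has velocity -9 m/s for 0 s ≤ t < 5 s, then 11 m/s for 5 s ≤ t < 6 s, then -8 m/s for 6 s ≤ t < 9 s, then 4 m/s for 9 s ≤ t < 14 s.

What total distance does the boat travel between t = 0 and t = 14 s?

100 m

Total distance travelled is ∫|v| dt — sum the magnitudes of each area piece.
0–5 s: |-9| × 5 = 45 m
5–6 s: |11| × 1 = 11 m
6–9 s: |-8| × 3 = 24 m
9–14 s: |4| × 5 = 20 m
Total distance = 100 m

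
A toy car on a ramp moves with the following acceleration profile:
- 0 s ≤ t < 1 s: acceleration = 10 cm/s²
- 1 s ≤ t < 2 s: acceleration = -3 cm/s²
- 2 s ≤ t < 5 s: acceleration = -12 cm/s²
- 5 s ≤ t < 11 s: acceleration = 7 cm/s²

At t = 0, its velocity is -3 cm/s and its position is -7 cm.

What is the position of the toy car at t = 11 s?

On each constant-a segment, Δv = aΔt and Δx = v₀Δt + ½aΔt²; chain segment to segment.
0–1 s: v starts -3 cm/s; Δx = -3·1 + ½·10·1² = 2 cm; v ends 7 cm/s.
1–2 s: v starts 7 cm/s; Δx = 7·1 + ½·-3·1² = 5.5 cm; v ends 4 cm/s.
2–5 s: v starts 4 cm/s; Δx = 4·3 + ½·-12·3² = -42 cm; v ends -32 cm/s.
5–11 s: v starts -32 cm/s; Δx = -32·6 + ½·7·6² = -66 cm; v ends 10 cm/s.
x(11) = -7 + Σ Δx = -107.5 cm.

-107.5 cm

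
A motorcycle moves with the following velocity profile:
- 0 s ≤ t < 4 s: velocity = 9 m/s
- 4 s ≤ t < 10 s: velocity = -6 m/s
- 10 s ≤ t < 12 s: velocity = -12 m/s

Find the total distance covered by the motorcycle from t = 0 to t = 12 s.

96 m

Distance (not displacement) is the total path length: add the absolute areas under v-t.
0–4 s: |9| × 4 = 36 m
4–10 s: |-6| × 6 = 36 m
10–12 s: |-12| × 2 = 24 m
Total distance = 96 m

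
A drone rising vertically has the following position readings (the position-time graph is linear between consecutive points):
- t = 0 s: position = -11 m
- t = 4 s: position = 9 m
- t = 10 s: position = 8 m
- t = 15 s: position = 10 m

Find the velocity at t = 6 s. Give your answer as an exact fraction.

-1/6 m/s

Velocity is the slope of the x-t graph on 4–10 s: (8 − 9)/(10 − 4) = -1/6 m/s.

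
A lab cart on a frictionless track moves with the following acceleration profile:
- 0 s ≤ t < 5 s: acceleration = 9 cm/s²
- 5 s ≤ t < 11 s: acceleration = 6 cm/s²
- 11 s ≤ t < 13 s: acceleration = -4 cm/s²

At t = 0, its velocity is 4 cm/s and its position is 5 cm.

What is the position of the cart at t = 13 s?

701.5 cm

On each constant-a segment, Δv = aΔt and Δx = v₀Δt + ½aΔt²; chain segment to segment.
0–5 s: v starts 4 cm/s; Δx = 4·5 + ½·9·5² = 132.5 cm; v ends 49 cm/s.
5–11 s: v starts 49 cm/s; Δx = 49·6 + ½·6·6² = 402 cm; v ends 85 cm/s.
11–13 s: v starts 85 cm/s; Δx = 85·2 + ½·-4·2² = 162 cm; v ends 77 cm/s.
x(13) = 5 + Σ Δx = 701.5 cm.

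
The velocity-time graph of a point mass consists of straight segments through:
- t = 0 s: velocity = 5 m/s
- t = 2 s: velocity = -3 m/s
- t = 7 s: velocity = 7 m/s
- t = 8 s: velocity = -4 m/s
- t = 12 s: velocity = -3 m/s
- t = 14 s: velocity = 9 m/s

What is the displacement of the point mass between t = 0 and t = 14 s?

5.5 m

Net displacement equals the area under the velocity-time graph (areas below the axis count negative).
0–2 s: ½(5 + -3)(2) = 2 m
2–7 s: ½(-3 + 7)(5) = 10 m
7–8 s: ½(7 + -4)(1) = 1.5 m
8–12 s: ½(-4 + -3)(4) = -14 m
12–14 s: ½(-3 + 9)(2) = 6 m
Net displacement = 5.5 m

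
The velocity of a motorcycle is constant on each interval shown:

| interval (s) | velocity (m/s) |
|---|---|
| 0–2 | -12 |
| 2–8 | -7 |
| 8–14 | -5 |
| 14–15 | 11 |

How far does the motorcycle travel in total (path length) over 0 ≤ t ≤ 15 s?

107 m

Distance (not displacement) is the total path length: add the absolute areas under v-t.
0–2 s: |-12| × 2 = 24 m
2–8 s: |-7| × 6 = 42 m
8–14 s: |-5| × 6 = 30 m
14–15 s: |11| × 1 = 11 m
Total distance = 107 m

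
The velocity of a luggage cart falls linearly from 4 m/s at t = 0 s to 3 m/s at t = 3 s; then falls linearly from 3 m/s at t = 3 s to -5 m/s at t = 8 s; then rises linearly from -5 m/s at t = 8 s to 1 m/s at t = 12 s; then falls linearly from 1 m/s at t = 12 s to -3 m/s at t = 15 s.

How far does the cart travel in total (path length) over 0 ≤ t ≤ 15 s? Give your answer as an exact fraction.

805/24 m

Distance (not displacement) is the total path length: add the absolute areas under v-t.
0–3 s: |½(4 + 3)(3)| = 10.5 m
3–8 s: v = 0 at t = 4.875 s; triangle areas 2.8125 + 7.8125 = 10.625 m
8–12 s: v = 0 at t = 34/3 s; triangle areas 25/3 + 1/3 = 26/3 m
12–15 s: v = 0 at t = 12.75 s; triangle areas 0.375 + 3.375 = 3.75 m
Total distance = 805/24 m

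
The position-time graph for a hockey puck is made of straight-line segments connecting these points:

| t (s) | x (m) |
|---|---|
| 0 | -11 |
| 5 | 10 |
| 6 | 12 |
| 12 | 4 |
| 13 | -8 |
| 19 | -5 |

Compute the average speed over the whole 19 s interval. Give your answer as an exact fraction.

46/19 m/s

Average speed = (total path length)/(elapsed time); on a piecewise-linear x-t graph the path length is Σ|Δx|.
0–5 s: |Δx| = |10 − -11| = 21 m
5–6 s: |Δx| = |12 − 10| = 2 m
6–12 s: |Δx| = |4 − 12| = 8 m
12–13 s: |Δx| = |-8 − 4| = 12 m
13–19 s: |Δx| = |-5 − -8| = 3 m
Total path = 46 m; average speed = 46/19 = 46/19 m/s.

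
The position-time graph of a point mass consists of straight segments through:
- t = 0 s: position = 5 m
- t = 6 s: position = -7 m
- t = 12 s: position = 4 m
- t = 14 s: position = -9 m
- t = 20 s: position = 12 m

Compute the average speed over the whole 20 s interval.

Average speed = (total path length)/(elapsed time); on a piecewise-linear x-t graph the path length is Σ|Δx|.
0–6 s: |Δx| = |-7 − 5| = 12 m
6–12 s: |Δx| = |4 − -7| = 11 m
12–14 s: |Δx| = |-9 − 4| = 13 m
14–20 s: |Δx| = |12 − -9| = 21 m
Total path = 57 m; average speed = 57/20 = 2.85 m/s.

2.85 m/s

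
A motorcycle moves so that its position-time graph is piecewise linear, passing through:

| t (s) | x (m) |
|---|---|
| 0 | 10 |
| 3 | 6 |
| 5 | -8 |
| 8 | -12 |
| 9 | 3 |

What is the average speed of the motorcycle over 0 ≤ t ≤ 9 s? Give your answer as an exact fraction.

Average speed = (total path length)/(elapsed time); on a piecewise-linear x-t graph the path length is Σ|Δx|.
0–3 s: |Δx| = |6 − 10| = 4 m
3–5 s: |Δx| = |-8 − 6| = 14 m
5–8 s: |Δx| = |-12 − -8| = 4 m
8–9 s: |Δx| = |3 − -12| = 15 m
Total path = 37 m; average speed = 37/9 = 37/9 m/s.

37/9 m/s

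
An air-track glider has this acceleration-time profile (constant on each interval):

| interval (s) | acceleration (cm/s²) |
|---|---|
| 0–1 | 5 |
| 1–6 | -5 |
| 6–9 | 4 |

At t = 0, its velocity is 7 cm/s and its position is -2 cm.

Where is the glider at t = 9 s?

-16 cm

On each constant-a segment, Δv = aΔt and Δx = v₀Δt + ½aΔt²; chain segment to segment.
0–1 s: v starts 7 cm/s; Δx = 7·1 + ½·5·1² = 9.5 cm; v ends 12 cm/s.
1–6 s: v starts 12 cm/s; Δx = 12·5 + ½·-5·5² = -2.5 cm; v ends -13 cm/s.
6–9 s: v starts -13 cm/s; Δx = -13·3 + ½·4·3² = -21 cm; v ends -1 cm/s.
x(9) = -2 + Σ Δx = -16 cm.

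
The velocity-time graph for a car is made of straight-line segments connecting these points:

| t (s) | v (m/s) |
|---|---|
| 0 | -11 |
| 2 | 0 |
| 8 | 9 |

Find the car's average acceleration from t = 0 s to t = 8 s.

Average acceleration = Δv/Δt = (9 − -11)/(8 − 0) = 2.5 m/s².

2.5 m/s²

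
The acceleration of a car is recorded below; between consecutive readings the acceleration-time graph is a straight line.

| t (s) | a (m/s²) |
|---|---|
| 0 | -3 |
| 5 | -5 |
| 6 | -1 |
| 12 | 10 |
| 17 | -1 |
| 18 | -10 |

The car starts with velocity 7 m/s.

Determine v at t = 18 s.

Δv equals the area under the a-t graph; then v = v₀ + Δv.
0–5 s: ½(-3 + -5)(5) = -20 m/s
5–6 s: ½(-5 + -1)(1) = -3 m/s
6–12 s: ½(-1 + 10)(6) = 27 m/s
12–17 s: ½(10 + -1)(5) = 22.5 m/s
17–18 s: ½(-1 + -10)(1) = -5.5 m/s
Δv = 21 m/s, so v(18) = 7 + (21) = 28 m/s.

28 m/s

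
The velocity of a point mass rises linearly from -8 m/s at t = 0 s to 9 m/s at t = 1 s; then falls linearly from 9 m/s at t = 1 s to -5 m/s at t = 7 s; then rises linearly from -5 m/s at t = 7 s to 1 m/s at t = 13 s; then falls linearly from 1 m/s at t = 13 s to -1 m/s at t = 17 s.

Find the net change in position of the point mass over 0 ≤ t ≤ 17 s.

0.5 m

Displacement is the signed area under the v-t curve.
0–1 s: ½(-8 + 9)(1) = 0.5 m
1–7 s: ½(9 + -5)(6) = 12 m
7–13 s: ½(-5 + 1)(6) = -12 m
13–17 s: ½(1 + -1)(4) = 0 m
Net displacement = 0.5 m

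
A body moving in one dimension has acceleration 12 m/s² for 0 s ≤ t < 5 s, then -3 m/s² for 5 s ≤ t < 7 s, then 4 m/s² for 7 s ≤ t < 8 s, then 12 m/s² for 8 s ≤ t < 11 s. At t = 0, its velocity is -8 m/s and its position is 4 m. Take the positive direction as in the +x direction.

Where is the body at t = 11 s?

464 m

On each constant-a segment, Δv = aΔt and Δx = v₀Δt + ½aΔt²; chain segment to segment.
0–5 s: v starts -8 m/s; Δx = -8·5 + ½·12·5² = 110 m; v ends 52 m/s.
5–7 s: v starts 52 m/s; Δx = 52·2 + ½·-3·2² = 98 m; v ends 46 m/s.
7–8 s: v starts 46 m/s; Δx = 46·1 + ½·4·1² = 48 m; v ends 50 m/s.
8–11 s: v starts 50 m/s; Δx = 50·3 + ½·12·3² = 204 m; v ends 86 m/s.
x(11) = 4 + Σ Δx = 464 m.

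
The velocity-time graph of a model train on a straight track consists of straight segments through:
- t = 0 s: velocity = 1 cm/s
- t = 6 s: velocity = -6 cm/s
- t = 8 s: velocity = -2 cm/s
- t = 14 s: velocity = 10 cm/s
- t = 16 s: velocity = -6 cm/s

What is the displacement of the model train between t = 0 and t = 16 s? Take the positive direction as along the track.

Displacement is the signed area under the v-t curve.
0–6 s: ½(1 + -6)(6) = -15 cm
6–8 s: ½(-6 + -2)(2) = -8 cm
8–14 s: ½(-2 + 10)(6) = 24 cm
14–16 s: ½(10 + -6)(2) = 4 cm
Net displacement = 5 cm

5 cm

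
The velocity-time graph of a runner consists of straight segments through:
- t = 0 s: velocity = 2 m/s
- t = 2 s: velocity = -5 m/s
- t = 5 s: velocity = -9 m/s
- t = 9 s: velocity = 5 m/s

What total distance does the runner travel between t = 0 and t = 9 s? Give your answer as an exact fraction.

Distance (not displacement) is the total path length: add the absolute areas under v-t.
0–2 s: v = 0 at t = 4/7 s; triangle areas 4/7 + 25/7 = 29/7 m
2–5 s: |½(-5 + -9)(3)| = 21 m
5–9 s: v = 0 at t = 53/7 s; triangle areas 81/7 + 25/7 = 106/7 m
Total distance = 282/7 m

282/7 m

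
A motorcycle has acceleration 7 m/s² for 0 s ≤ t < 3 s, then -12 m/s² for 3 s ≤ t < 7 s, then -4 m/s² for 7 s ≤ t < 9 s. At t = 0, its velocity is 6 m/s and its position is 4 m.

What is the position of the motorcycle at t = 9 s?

15.5 m

On each constant-a segment, Δv = aΔt and Δx = v₀Δt + ½aΔt²; chain segment to segment.
0–3 s: v starts 6 m/s; Δx = 6·3 + ½·7·3² = 49.5 m; v ends 27 m/s.
3–7 s: v starts 27 m/s; Δx = 27·4 + ½·-12·4² = 12 m; v ends -21 m/s.
7–9 s: v starts -21 m/s; Δx = -21·2 + ½·-4·2² = -50 m; v ends -29 m/s.
x(9) = 4 + Σ Δx = 15.5 m.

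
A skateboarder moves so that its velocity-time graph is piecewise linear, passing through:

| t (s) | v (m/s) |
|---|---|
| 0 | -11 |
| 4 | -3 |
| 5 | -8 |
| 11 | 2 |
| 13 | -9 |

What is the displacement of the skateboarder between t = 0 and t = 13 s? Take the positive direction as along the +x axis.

Net displacement equals the area under the velocity-time graph (areas below the axis count negative).
0–4 s: ½(-11 + -3)(4) = -28 m
4–5 s: ½(-3 + -8)(1) = -5.5 m
5–11 s: ½(-8 + 2)(6) = -18 m
11–13 s: ½(2 + -9)(2) = -7 m
Net displacement = -58.5 m

-58.5 m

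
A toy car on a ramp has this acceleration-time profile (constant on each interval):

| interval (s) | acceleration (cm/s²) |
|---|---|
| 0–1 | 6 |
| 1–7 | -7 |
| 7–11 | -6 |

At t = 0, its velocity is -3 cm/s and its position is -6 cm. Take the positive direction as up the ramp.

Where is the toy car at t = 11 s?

-318 cm

On each constant-a segment, Δv = aΔt and Δx = v₀Δt + ½aΔt²; chain segment to segment.
0–1 s: v starts -3 cm/s; Δx = -3·1 + ½·6·1² = 0 cm; v ends 3 cm/s.
1–7 s: v starts 3 cm/s; Δx = 3·6 + ½·-7·6² = -108 cm; v ends -39 cm/s.
7–11 s: v starts -39 cm/s; Δx = -39·4 + ½·-6·4² = -204 cm; v ends -63 cm/s.
x(11) = -6 + Σ Δx = -318 cm.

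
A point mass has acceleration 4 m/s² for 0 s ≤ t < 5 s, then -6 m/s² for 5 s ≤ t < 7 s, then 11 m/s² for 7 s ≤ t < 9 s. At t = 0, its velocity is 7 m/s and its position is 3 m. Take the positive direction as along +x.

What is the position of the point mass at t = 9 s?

On each constant-a segment, Δv = aΔt and Δx = v₀Δt + ½aΔt²; chain segment to segment.
0–5 s: v starts 7 m/s; Δx = 7·5 + ½·4·5² = 85 m; v ends 27 m/s.
5–7 s: v starts 27 m/s; Δx = 27·2 + ½·-6·2² = 42 m; v ends 15 m/s.
7–9 s: v starts 15 m/s; Δx = 15·2 + ½·11·2² = 52 m; v ends 37 m/s.
x(9) = 3 + Σ Δx = 182 m.

182 m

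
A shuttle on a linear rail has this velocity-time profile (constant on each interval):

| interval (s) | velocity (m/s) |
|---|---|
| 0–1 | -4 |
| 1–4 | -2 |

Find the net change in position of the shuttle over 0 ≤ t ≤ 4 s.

-10 m

Net displacement equals the area under the velocity-time graph (areas below the axis count negative).
0–1 s: -4 × 1 = -4 m
1–4 s: -2 × 3 = -6 m
Net displacement = -10 m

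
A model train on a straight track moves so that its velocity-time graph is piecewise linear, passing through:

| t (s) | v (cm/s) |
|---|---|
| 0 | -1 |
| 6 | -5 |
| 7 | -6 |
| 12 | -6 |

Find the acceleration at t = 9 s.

0 cm/s²

Acceleration is the slope of the v-t graph on 7–12 s: (-6 − -6)/(12 − 7) = 0 cm/s².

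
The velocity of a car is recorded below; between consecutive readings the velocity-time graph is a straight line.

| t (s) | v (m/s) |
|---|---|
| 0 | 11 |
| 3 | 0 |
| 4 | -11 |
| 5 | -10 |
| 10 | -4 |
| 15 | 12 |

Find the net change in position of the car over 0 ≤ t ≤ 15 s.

Displacement is the signed area under the v-t curve.
0–3 s: ½(11 + 0)(3) = 16.5 m
3–4 s: ½(0 + -11)(1) = -5.5 m
4–5 s: ½(-11 + -10)(1) = -10.5 m
5–10 s: ½(-10 + -4)(5) = -35 m
10–15 s: ½(-4 + 12)(5) = 20 m
Net displacement = -14.5 m

-14.5 m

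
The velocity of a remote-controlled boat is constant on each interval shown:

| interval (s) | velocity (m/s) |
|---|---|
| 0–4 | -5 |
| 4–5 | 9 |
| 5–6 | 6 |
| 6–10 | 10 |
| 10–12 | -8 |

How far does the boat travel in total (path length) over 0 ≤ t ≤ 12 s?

Total distance travelled is ∫|v| dt — sum the magnitudes of each area piece.
0–4 s: |-5| × 4 = 20 m
4–5 s: |9| × 1 = 9 m
5–6 s: |6| × 1 = 6 m
6–10 s: |10| × 4 = 40 m
10–12 s: |-8| × 2 = 16 m
Total distance = 91 m

91 m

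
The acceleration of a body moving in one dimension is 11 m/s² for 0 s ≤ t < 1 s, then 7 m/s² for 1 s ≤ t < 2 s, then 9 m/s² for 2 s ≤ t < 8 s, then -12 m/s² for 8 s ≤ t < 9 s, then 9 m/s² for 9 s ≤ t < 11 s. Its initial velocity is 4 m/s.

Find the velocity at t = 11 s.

Δv equals the area under the a-t graph; then v = v₀ + Δv.
0–1 s: 11 × 1 = 11 m/s
1–2 s: 7 × 1 = 7 m/s
2–8 s: 9 × 6 = 54 m/s
8–9 s: -12 × 1 = -12 m/s
9–11 s: 9 × 2 = 18 m/s
Δv = 78 m/s, so v(11) = 4 + (78) = 82 m/s.

82 m/s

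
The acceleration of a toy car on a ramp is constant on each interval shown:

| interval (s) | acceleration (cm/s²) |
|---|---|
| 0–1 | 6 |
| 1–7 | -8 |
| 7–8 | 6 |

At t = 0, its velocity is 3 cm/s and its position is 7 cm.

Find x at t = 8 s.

On each constant-a segment, Δv = aΔt and Δx = v₀Δt + ½aΔt²; chain segment to segment.
0–1 s: v starts 3 cm/s; Δx = 3·1 + ½·6·1² = 6 cm; v ends 9 cm/s.
1–7 s: v starts 9 cm/s; Δx = 9·6 + ½·-8·6² = -90 cm; v ends -39 cm/s.
7–8 s: v starts -39 cm/s; Δx = -39·1 + ½·6·1² = -36 cm; v ends -33 cm/s.
x(8) = 7 + Σ Δx = -113 cm.

-113 cm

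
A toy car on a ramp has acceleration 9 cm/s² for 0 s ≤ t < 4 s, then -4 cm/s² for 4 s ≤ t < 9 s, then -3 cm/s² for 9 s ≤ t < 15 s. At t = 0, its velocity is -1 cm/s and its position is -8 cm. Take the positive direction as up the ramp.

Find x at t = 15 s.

On each constant-a segment, Δv = aΔt and Δx = v₀Δt + ½aΔt²; chain segment to segment.
0–4 s: v starts -1 cm/s; Δx = -1·4 + ½·9·4² = 68 cm; v ends 35 cm/s.
4–9 s: v starts 35 cm/s; Δx = 35·5 + ½·-4·5² = 125 cm; v ends 15 cm/s.
9–15 s: v starts 15 cm/s; Δx = 15·6 + ½·-3·6² = 36 cm; v ends -3 cm/s.
x(15) = -8 + Σ Δx = 221 cm.

221 cm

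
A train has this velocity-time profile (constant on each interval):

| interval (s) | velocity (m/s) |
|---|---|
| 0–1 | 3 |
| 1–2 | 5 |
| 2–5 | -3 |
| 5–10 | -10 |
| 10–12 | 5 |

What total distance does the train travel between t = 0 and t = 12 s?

Distance (not displacement) is the total path length: add the absolute areas under v-t.
0–1 s: |3| × 1 = 3 m
1–2 s: |5| × 1 = 5 m
2–5 s: |-3| × 3 = 9 m
5–10 s: |-10| × 5 = 50 m
10–12 s: |5| × 2 = 10 m
Total distance = 77 m

77 m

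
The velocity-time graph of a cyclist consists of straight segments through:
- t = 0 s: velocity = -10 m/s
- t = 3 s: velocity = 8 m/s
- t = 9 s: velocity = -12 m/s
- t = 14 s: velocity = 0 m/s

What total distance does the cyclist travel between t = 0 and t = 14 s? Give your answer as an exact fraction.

1123/15 m

Distance (not displacement) is the total path length: add the absolute areas under v-t.
0–3 s: v = 0 at t = 5/3 s; triangle areas 25/3 + 16/3 = 41/3 m
3–9 s: v = 0 at t = 5.4 s; triangle areas 9.6 + 21.6 = 31.2 m
9–14 s: |½(-12 + 0)(5)| = 30 m
Total distance = 1123/15 m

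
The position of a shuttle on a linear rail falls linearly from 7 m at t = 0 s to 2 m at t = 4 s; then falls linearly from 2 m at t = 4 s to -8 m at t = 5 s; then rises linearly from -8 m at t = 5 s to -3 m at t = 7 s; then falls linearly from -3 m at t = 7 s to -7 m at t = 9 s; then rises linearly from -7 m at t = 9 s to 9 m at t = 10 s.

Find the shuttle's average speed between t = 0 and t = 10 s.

4 m/s

Average speed = (total path length)/(elapsed time); on a piecewise-linear x-t graph the path length is Σ|Δx|.
0–4 s: |Δx| = |2 − 7| = 5 m
4–5 s: |Δx| = |-8 − 2| = 10 m
5–7 s: |Δx| = |-3 − -8| = 5 m
7–9 s: |Δx| = |-7 − -3| = 4 m
9–10 s: |Δx| = |9 − -7| = 16 m
Total path = 40 m; average speed = 40/10 = 4 m/s.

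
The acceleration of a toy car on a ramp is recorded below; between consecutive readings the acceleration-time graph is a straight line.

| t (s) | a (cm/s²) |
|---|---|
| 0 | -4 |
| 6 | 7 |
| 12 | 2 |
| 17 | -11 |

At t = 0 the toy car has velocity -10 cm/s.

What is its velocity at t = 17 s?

3.5 cm/s

Δv equals the area under the a-t graph; then v = v₀ + Δv.
0–6 s: ½(-4 + 7)(6) = 9 cm/s
6–12 s: ½(7 + 2)(6) = 27 cm/s
12–17 s: ½(2 + -11)(5) = -22.5 cm/s
Δv = 13.5 cm/s, so v(17) = -10 + (13.5) = 3.5 cm/s.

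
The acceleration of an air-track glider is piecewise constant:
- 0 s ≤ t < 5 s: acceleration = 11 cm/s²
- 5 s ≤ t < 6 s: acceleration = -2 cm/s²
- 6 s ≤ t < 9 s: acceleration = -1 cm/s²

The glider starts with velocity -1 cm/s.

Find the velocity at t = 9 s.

Δv equals the area under the a-t graph; then v = v₀ + Δv.
0–5 s: 11 × 5 = 55 cm/s
5–6 s: -2 × 1 = -2 cm/s
6–9 s: -1 × 3 = -3 cm/s
Δv = 50 cm/s, so v(9) = -1 + (50) = 49 cm/s.

49 cm/s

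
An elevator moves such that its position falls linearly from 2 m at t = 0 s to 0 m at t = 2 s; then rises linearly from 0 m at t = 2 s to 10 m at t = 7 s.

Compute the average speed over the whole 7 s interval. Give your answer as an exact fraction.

12/7 m/s

Average speed = (total path length)/(elapsed time); on a piecewise-linear x-t graph the path length is Σ|Δx|.
0–2 s: |Δx| = |0 − 2| = 2 m
2–7 s: |Δx| = |10 − 0| = 10 m
Total path = 12 m; average speed = 12/7 = 12/7 m/s.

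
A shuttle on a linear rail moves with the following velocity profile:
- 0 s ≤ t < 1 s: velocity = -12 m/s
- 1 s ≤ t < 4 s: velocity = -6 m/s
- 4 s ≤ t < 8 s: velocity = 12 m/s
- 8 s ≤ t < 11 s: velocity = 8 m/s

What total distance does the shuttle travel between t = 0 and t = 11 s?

102 m

Total distance travelled is ∫|v| dt — sum the magnitudes of each area piece.
0–1 s: |-12| × 1 = 12 m
1–4 s: |-6| × 3 = 18 m
4–8 s: |12| × 4 = 48 m
8–11 s: |8| × 3 = 24 m
Total distance = 102 m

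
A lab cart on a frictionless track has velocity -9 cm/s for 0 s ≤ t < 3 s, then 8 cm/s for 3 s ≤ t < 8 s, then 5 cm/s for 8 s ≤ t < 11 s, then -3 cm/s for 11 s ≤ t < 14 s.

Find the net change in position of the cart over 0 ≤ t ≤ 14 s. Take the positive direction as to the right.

Displacement is the signed area under the v-t curve.
0–3 s: -9 × 3 = -27 cm
3–8 s: 8 × 5 = 40 cm
8–11 s: 5 × 3 = 15 cm
11–14 s: -3 × 3 = -9 cm
Net displacement = 19 cm

19 cm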